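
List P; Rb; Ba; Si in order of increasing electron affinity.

Ba < Rb < P < Si

EA tends to increase across a period and decrease down a group, though the pattern is less regular than for IE or radius.
These span different periods and groups, so the two trends combine.
Rb > Ba: the two effects oppose for this pair; the down-group effect wins (47 vs 14 kJ/mol).
P > Rb: relative to Rb, both the across-period and down-group shifts push P's electron affinity up.
Si > P: this pair runs against the simple trend — see the exception note.
Note the exception: Si has a higher electron affinity than P, contrary to the simple trend — adding an electron to P's half-filled 3p³ is unfavourable, so Si (3p²) has the more exothermic EA.
Tabulated electron affinity (kJ/mol): Si 134, P 72, Rb 47, Ba 14.
So from lowest to highest: Ba < Rb < P < Si.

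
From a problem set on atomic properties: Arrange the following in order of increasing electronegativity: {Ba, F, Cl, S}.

Ba, S, Cl, F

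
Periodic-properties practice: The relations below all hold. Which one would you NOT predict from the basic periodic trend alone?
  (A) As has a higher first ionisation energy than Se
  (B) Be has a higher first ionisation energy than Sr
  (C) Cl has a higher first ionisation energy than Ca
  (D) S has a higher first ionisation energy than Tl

The general trend: first ionisation energy increases across a period and decreases down a group.
(A) As (period 4, group 15) vs Se (period 4, group 16): the stated order contradicts the simple trend.
(B) Be (period 2, group 2) vs Sr (period 5, group 2): the stated order agrees with the simple trend.
(C) Cl (period 3, group 17) vs Ca (period 4, group 2): the stated order agrees with the simple trend.
(D) S (period 3, group 16) vs Tl (period 6, group 13): the stated order agrees with the simple trend.
The exception is (A): Se (4p⁴) ionizes more easily than half-filled As (4p³).

(A)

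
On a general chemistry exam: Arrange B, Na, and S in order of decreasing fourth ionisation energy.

B > Na > S

IE_4 is the cost of taking one more electron from the +3 cation: B³⁺ is the bare [He] core; Na³⁺ is already 2 electrons into the core; S³⁺ still has 3 valence electrons.
Core electrons are held far more tightly than valence electrons, so Na and B top the IE_4 order.
Approximate IE_4 values (kJ/mol): B 25026, Na 9543, S 4556.
Hence IE_4: S < Na < B.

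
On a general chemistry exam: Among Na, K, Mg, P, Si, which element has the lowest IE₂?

After 1 electron has been removed, what remains? Na⁺ is the bare [Ne] core; K⁺ is the bare [Ar] core; Mg⁺ still has 1 valence electron; P⁺ still has 4 valence electrons; Si⁺ still has 3 valence electrons.
Core electrons are held far more tightly than valence electrons, so K and Na top the IE_2 order.
Valence configurations: Mg⁺ [Ne]3s¹, P⁺ [Ne]3s²3p², Si⁺ [Ne]3s²3p¹.
The numbers (kJ/mol): Na 4562, K 3052, Mg 1451, P 1907, Si 1577.
Putting it together, IE_2: Mg < Si < P < K < Na.

Mg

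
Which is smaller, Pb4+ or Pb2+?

Pb4+

Both ions have Z = 82 protons, but Pb4+ has lost more electrons, so its remaining electrons feel a larger effective nuclear charge per electron and are pulled in more tightly.
Higher positive charge → smaller ion, so Pb2+ > Pb4+.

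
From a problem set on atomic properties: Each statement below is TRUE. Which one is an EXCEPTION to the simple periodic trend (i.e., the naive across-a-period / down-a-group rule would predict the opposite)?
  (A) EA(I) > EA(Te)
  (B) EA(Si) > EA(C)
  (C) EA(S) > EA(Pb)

The general trend: electron affinity increases across a period and decreases down a group.
(A) I (period 5, group 17) vs Te (period 5, group 16): the stated order agrees with the simple trend.
(B) Si (period 3, group 14) vs C (period 2, group 14): the stated order contradicts the simple trend.
(C) S (period 3, group 16) vs Pb (period 6, group 14): the stated order agrees with the simple trend.
The exception is (B): Si's larger, more diffuse 3p orbitals accept an added electron slightly more readily than C's compact 2p.

(B)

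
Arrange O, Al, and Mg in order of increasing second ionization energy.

Mg < Al < O

Consider each +1 ion: O⁺ still has 5 valence electrons; Al⁺ still has 2 valence electrons; Mg⁺ still has 1 valence electron.
All are still removing valence electrons, so compare the +1 ions as you would atoms: IE_2 generally rises across a period (higher Z_eff) and falls down a group (larger shell), subject to the usual subshell exceptions.
Valence configurations: O⁺ [He]2s²2p³, Al⁺ [Ne]3s², Mg⁺ [Ne]3s¹.
Tabulated IE_2 (kJ/mol): O 3388, Al 1817, Mg 1451.
Overall IE_2 order: Mg < Al < O.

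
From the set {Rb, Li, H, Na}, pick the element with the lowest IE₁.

Rb

Across a period the outer electron is held more tightly (higher IE₁); down a group it sits in a higher shell, more shielded, and comes off more easily.
All are in group 1, so first ionization energy increases up the group.
The lowest IE₁ among these belongs to Rb.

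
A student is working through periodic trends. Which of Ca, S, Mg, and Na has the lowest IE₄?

S

IE_4 is the cost of taking one more electron from the +3 cation: Ca³⁺ is already 1 electron into the core; S³⁺ still has 3 valence electrons; Mg³⁺ is already 1 electron into the core; Na³⁺ is already 2 electrons into the core.
Pulling an electron out of a noble-gas core costs far more than removing a remaining valence electron, so Ca, Na and Mg sit at the high end of IE_4.
The numbers (kJ/mol): Ca 6491, S 4556, Mg 10543, Na 9543.
Putting it together, IE_4: S < Ca < Na < Mg.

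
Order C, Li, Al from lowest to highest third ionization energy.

Al, C, Li

IE_3 is the cost of taking one more electron from the +2 cation: C²⁺ still has 2 valence electrons; Li²⁺ is already 1 electron into the core; Al²⁺ still has 1 valence electron.
Pulling an electron out of a noble-gas core costs far more than removing a remaining valence electron, so Li sits at the high end of IE_3.
Valence configurations: C²⁺ [He]2s², Al²⁺ [Ne]3s¹.
Tabulated IE_3 (kJ/mol): C 4620, Li 11815, Al 2745.
Overall IE_3 order: Al < C < Li.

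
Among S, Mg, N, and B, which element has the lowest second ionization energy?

IE_2 is the cost of taking one more electron from the +1 cation: S⁺ still has 5 valence electrons; Mg⁺ still has 1 valence electron; N⁺ still has 4 valence electrons; B⁺ still has 2 valence electrons.
All are still removing valence electrons, so compare the +1 ions as you would atoms: IE_2 generally rises across a period (higher Z_eff) and falls down a group (larger shell), subject to the usual subshell exceptions.
Valence configurations: S⁺ [Ne]3s²3p³, Mg⁺ [Ne]3s¹, N⁺ [He]2s²2p², B⁺ [He]2s².
Tabulated IE_2 (kJ/mol): S 2252, Mg 1451, N 2856, B 2427.
Putting it together, IE_2: Mg < S < B < N.

Mg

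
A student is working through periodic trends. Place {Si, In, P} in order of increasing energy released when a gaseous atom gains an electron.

In < P < Si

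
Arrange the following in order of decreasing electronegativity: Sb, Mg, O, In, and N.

EN rises left→right (higher Z_eff, smaller atoms) and falls top→bottom (larger, more shielded atoms).
Neither a single period nor a single group — weigh both effects.
In > Mg: period and group pull opposite ways; the across-period shift dominates (1.78 vs 1.31).
Sb > In: both are in period 5; the period trend gives Sb the larger value.
N > Sb: they share group 15; the group trend gives N the larger value.
O > N: O lies to the right of N in period 2, so the across-period effect alone puts O higher.
For reference (Pauling): N 3.04, O 3.44, Mg 1.31, In 1.78, Sb 2.05.
So from highest to lowest: O > N > Sb > In > Mg.

O > N > Sb > In > Mg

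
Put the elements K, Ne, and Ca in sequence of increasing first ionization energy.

First ionization energy rises across a period (greater Z_eff holds electrons more tightly) and falls down a group (valence electrons are farther from the nucleus).
These span different periods and groups, so the two trends combine.
Ca > K: Ca lies to the right of K in period 4, so the across-period effect alone puts Ca higher.
Ne > Ca: both effects reinforce here, so Ne is clearly the higher of the two.
Approximate values (kJ/mol): Ne 2081, K 419, Ca 590.
So from lowest to highest: K < Ca < Ne.

K < Ca < Ne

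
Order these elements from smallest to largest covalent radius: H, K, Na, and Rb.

H, Na, K, Rb

H is in period 1, group 1; Na is in period 3, group 1; K is in period 4, group 1; Rb is in period 5, group 1.
Radius decreases left→right (rising Z_eff, same n) and increases top→bottom (higher n).
All are in group 1, so atomic radius increases down the group.
So from smallest to largest: H < Na < K < Rb.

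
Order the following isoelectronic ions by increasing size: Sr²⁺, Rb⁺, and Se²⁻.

Sr²⁺ < Rb⁺ < Se²⁻

All of these have 36 electrons, so size is governed by nuclear charge alone: the more protons, the stronger the pull on the same electron cloud, and the smaller the ion.
Nuclear charges: Sr²⁺ (Z=38), Rb⁺ (Z=37), Se²⁻ (Z=34).
Smallest to largest: Sr²⁺ < Rb⁺ < Se²⁻.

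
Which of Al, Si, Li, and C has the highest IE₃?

Li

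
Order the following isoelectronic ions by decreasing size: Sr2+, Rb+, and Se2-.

All of these have 36 electrons, so size is governed by nuclear charge alone: the more protons, the stronger the pull on the same electron cloud, and the smaller the ion.
Nuclear charges: Sr2+ (Z=38), Rb+ (Z=37), Se2- (Z=34).
Largest to smallest: Se2- > Rb+ > Sr2+.

Se2- > Rb+ > Sr2+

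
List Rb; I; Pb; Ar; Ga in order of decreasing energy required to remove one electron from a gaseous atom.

Ar is in period 3, group 18; Ga is in period 4, group 13; Rb is in period 5, group 1; I is in period 5, group 17; Pb is in period 6, group 14.
First ionization energy rises across a period (greater Z_eff holds electrons more tightly) and falls down a group (valence electrons are farther from the nucleus).
Neither a single period nor a single group — weigh both effects.
Ga > Rb: both effects reinforce here, so Ga is clearly the higher of the two.
Pb > Ga: period and group pull opposite ways; the across-period shift dominates (716 vs 579 kJ/mol).
I > Pb: relative to Pb, both the across-period and down-group shifts push I's first ionization energy up.
Ar > I: relative to I, both the across-period and down-group shifts push Ar's first ionization energy up.
Tabulated first ionization energy (kJ/mol): Ar 1521, Ga 579, Rb 403, I 1008, Pb 716.
So from highest to lowest: Ar > I > Pb > Ga > Rb.

Ar, I, Pb, Ga, Rb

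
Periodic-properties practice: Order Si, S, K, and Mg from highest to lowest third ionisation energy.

Mg > K > S > Si

After 2 electrons have been removed, what remains? Si²⁺ still has 2 valence electrons; S²⁺ still has 4 valence electrons; K²⁺ is already 1 electron into the core; Mg²⁺ is the bare [Ne] core.
Core electrons are held far more tightly than valence electrons, so K and Mg top the IE_3 order.
Valence configurations: Si²⁺ [Ne]3s², S²⁺ [Ne]3s²3p².
The numbers (kJ/mol): Si 3232, S 3357, K 4420, Mg 7733.
So the third ionization energies run Si < S < K < Mg.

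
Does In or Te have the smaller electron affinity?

In

In is in period 5, group 13; Te is in period 5, group 16.
Electron affinity generally becomes more exothermic across a period toward the halogens and less exothermic down a group.
All lie in period 5, so electron affinity increases left to right.
So In has the smaller electron affinity (In < Te).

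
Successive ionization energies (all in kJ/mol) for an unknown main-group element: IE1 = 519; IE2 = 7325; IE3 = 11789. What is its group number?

Look for the largest jump between consecutive ionization energies: IE2/IE1 ≈ 14.1, far larger than any earlier ratio.
That jump marks the point where a core electron is being removed. So the atom has 1 valence electron.
A main-group element with 1 valence electron is in group 1.

Group 1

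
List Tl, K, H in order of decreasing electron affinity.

H > K > Tl

H is in period 1, group 1; K is in period 4, group 1; Tl is in period 6, group 13.
Atoms with high Z_eff and room in the valence shell (especially the halogens) have the most exothermic electron affinities.
These span different periods and groups, so the two trends combine.
K > Tl: period and group pull opposite ways; the down-group shift dominates (48 vs 19 kJ/mol).
H > K: they share group 1; the group trend gives H the larger value.
For reference (kJ/mol): H 73, K 48, Tl 19.
So from highest to lowest: H > K > Tl.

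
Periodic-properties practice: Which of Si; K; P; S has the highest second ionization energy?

K

After 1 electron has been removed, what remains? Si⁺ still has 3 valence electrons; K⁺ is the bare [Ar] core; P⁺ still has 4 valence electrons; S⁺ still has 5 valence electrons.
Breaking into a closed-shell core is much more expensive than removing a leftover valence electron — K has the largest IE_2 here.
Valence configurations: Si⁺ [Ne]3s²3p¹, P⁺ [Ne]3s²3p², S⁺ [Ne]3s²3p³.
The numbers (kJ/mol): Si 1577, K 3052, P 1907, S 2252.
Hence IE_2: Si < P < S < K.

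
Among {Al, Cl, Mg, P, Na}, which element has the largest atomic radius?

Na is in period 3, group 1; Mg is in period 3, group 2; Al is in period 3, group 13; P is in period 3, group 15; Cl is in period 3, group 17.
Across a period the added protons contract the valence shell; down a group each new principal shell makes the atom larger.
All lie in period 3, so atomic radius increases right to left.
The largest atomic radius among these belongs to Na.

Na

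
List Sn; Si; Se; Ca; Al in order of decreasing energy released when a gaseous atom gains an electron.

Al is in period 3, group 13; Si is in period 3, group 14; Ca is in period 4, group 2; Se is in period 4, group 16; Sn is in period 5, group 14.
Atoms with high Z_eff and room in the valence shell (especially the halogens) have the most exothermic electron affinities.
These span different periods and groups, so the two trends combine.
Al > Ca: both effects reinforce here, so Al is clearly the higher of the two.
Sn > Al: the two effects oppose for this pair; the across-period effect wins (107 vs 42 kJ/mol).
Si > Sn: they share group 14; the group trend gives Si the larger value.
Se > Si: the two effects oppose for this pair; the across-period effect wins (195 vs 134 kJ/mol).
For reference (kJ/mol): Al 42, Si 134, Ca 2, Se 195, Sn 107.
So from highest to lowest: Se > Si > Sn > Al > Ca.

Se, Si, Sn, Al, Ca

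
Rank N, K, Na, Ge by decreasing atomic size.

K > Na > Ge > N

N is in period 2, group 15; Na is in period 3, group 1; K is in period 4, group 1; Ge is in period 4, group 14.
Moving right in a period, electrons are added to the same shell under a stronger nuclear pull, so atoms get smaller; moving down, a new shell is opened and atoms get larger.
These span different periods and groups, so the two trends combine.
Ge > N: both effects reinforce here, so Ge is clearly the larger of the two.
Na > Ge: period and group pull opposite ways; the across-period shift dominates (155 vs 121 pm).
K > Na: K sits below Na in group 1, so the down-group effect alone puts K larger.
Approximate values (pm): N 71, Na 155, K 196, Ge 121.
So from largest to smallest: K > Na > Ge > N.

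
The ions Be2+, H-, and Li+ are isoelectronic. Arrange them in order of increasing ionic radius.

Be2+, Li+, H-

All of these have 2 electrons, so size is governed by nuclear charge alone: the more protons, the stronger the pull on the same electron cloud, and the smaller the ion.
Nuclear charges: Be2+ (Z=4), Li+ (Z=3), H- (Z=1).
Smallest to largest: Be2+ < Li+ < H-.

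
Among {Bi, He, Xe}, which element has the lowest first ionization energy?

He is in period 1, group 18; Xe is in period 5, group 18; Bi is in period 6, group 15.
Removing the outermost electron gets harder across a period and easier down a group.
Neither a single period nor a single group — weigh both effects.
Xe > Bi: both effects reinforce here, so Xe is clearly the higher of the two.
He > Xe: they share group 18; the group trend gives He the larger value.
For reference (kJ/mol): He 2372, Xe 1170, Bi 703.
The lowest first ionization energy among these belongs to Bi.

Bi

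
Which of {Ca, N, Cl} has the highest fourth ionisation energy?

N

Consider each +3 ion: Ca³⁺ is already 1 electron into the core; N³⁺ still has 2 valence electrons; Cl³⁺ still has 4 valence electrons.
Usually core removal costs more than valence removal, but here the competition is close: a tightly held n=2 valence electron can cost more to remove than an n=3 core electron, so the actual values have to decide it.
Valence configurations: N³⁺ [He]2s², Cl³⁺ [Ne]3s²3p².
Approximate IE_4 values (kJ/mol): Ca 6491, N 7475, Cl 5159.
So the fourth ionization energies run Cl < Ca < N.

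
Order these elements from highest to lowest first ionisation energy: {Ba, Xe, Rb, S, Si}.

Xe > S > Si > Ba > Rb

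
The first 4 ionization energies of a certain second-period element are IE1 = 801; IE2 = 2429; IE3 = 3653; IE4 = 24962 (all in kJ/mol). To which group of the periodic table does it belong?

Group 13

Look for the largest jump between consecutive ionization energies: IE4/IE3 ≈ 6.8, far larger than any earlier ratio.
That jump marks the point where a core electron is being removed. So the atom has 3 valence electrons.
A main-group element with 3 valence electrons is in group 13.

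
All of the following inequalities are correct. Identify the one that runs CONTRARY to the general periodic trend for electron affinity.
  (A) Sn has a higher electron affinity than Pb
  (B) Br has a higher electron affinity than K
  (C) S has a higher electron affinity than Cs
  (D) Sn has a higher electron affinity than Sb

(D)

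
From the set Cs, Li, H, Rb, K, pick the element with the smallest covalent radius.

H

H is in period 1, group 1; Li is in period 2, group 1; K is in period 4, group 1; Rb is in period 5, group 1; Cs is in period 6, group 1.
Radius decreases left→right (rising Z_eff, same n) and increases top→bottom (higher n).
All are in group 1, so atomic radius increases down the group.
The smallest covalent radius among these belongs to H.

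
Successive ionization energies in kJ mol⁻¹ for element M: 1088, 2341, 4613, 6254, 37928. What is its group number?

Look for the largest jump between consecutive ionization energies: IE5/IE4 ≈ 6.1, far larger than any earlier ratio.
That jump marks the point where a core electron is being removed. So the atom has 4 valence electrons.
A main-group element with 4 valence electrons is in group 14.

Group 14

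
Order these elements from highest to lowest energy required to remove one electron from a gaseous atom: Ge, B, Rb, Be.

Be is in period 2, group 2; B is in period 2, group 13; Ge is in period 4, group 14; Rb is in period 5, group 1.
IE₁ increases left→right with effective nuclear charge and decreases top→bottom as the valence shell moves farther out.
These span different periods and groups, so the two trends combine.
Ge > Rb: both effects reinforce here, so Ge is clearly the higher of the two.
B > Ge: the two effects oppose for this pair; the down-group effect wins (801 vs 762 kJ/mol).
Be > B: this pair runs against the simple trend — see the exception note.
Note the exception: Be has a higher first ionization energy than B, contrary to the simple trend — removing B's lone 2p electron is easier than breaking Be's filled 2s².
Approximate values (kJ/mol): Be 900, B 801, Ge 762, Rb 403.
So from highest to lowest: Be > B > Ge > Rb.

Be > B > Ge > Rb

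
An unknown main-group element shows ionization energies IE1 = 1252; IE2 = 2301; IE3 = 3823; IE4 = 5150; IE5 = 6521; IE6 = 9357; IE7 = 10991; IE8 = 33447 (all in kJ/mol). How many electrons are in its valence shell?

Look for the largest jump between consecutive ionization energies: IE8/IE7 ≈ 3.0, far larger than any earlier ratio.
That jump marks the point where a core electron is being removed. So the atom has 7 valence electrons.

7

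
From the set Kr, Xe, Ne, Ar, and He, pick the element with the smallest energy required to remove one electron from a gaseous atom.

Xe

He is in period 1, group 18; Ne is in period 2, group 18; Ar is in period 3, group 18; Kr is in period 4, group 18; Xe is in period 5, group 18.
First ionization energy rises across a period (greater Z_eff holds electrons more tightly) and falls down a group (valence electrons are farther from the nucleus).
All are in group 18, so first ionization energy increases up the group.
The smallest energy required to remove one electron from a gaseous atom among these belongs to Xe.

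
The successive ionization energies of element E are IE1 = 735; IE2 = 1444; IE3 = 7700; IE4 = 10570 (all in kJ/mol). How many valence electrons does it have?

2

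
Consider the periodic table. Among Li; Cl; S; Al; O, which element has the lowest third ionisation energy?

Al

IE_3 is the cost of taking one more electron from the +2 cation: Li²⁺ is already 1 electron into the core; Cl²⁺ still has 5 valence electrons; S²⁺ still has 4 valence electrons; Al²⁺ still has 1 valence electron; O²⁺ still has 4 valence electrons.
Core electrons are held far more tightly than valence electrons, so Li tops the IE_3 order.
Valence configurations: Cl²⁺ [Ne]3s²3p³, S²⁺ [Ne]3s²3p², Al²⁺ [Ne]3s¹, O²⁺ [He]2s²2p².
Tabulated IE_3 (kJ/mol): Li 11815, Cl 3822, S 3357, Al 2745, O 5300.
Putting it together, IE_3: Al < S < Cl < O < Li.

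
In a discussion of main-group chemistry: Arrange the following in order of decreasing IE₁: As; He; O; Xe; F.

IE₁ increases left→right with effective nuclear charge and decreases top→bottom as the valence shell moves farther out.
Neither a single period nor a single group — weigh both effects.
Xe > As: period and group pull opposite ways; the across-period shift dominates (1170 vs 947 kJ/mol).
O > Xe: period and group pull opposite ways; the down-group shift dominates (1314 vs 1170 kJ/mol).
F > O: F lies to the right of O in period 2, so the across-period effect alone puts F higher.
He > F: both effects reinforce here, so He is clearly the higher of the two.
Tabulated first ionization energy (kJ/mol): He 2372, O 1314, F 1681, As 947, Xe 1170.
So from highest to lowest: He > F > O > Xe > As.

He, F, O, Xe, As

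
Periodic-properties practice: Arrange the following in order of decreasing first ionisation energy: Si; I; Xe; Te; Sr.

Xe > I > Te > Si > Sr

Across a period the outer electron is held more tightly (higher IE₁); down a group it sits in a higher shell, more shielded, and comes off more easily.
Here both period and group differ, so the two effects have to be weighed against each other.
Si > Sr: both effects reinforce here, so Si is clearly the higher of the two.
Te > Si: the two effects oppose for this pair; the across-period effect wins (869 vs 786 kJ/mol).
I > Te: both are in period 5; the period trend gives I the larger value.
Xe > I: both are in period 5; the period trend gives Xe the larger value.
Approximate values (kJ/mol): Si 786, Sr 550, Te 869, I 1008, Xe 1170.
So from highest to lowest: Xe > I > Te > Si > Sr.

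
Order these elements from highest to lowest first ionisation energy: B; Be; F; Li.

Li is in period 2, group 1; Be is in period 2, group 2; B is in period 2, group 13; F is in period 2, group 17.
First ionization energy rises across a period (greater Z_eff holds electrons more tightly) and falls down a group (valence electrons are farther from the nucleus).
All lie in period 2; the across-period trend (first ionization energy increases left to right) applies, with the exception below.
Note the exception: Be has a higher first ionization energy than B, contrary to the simple trend — removing B's lone 2p electron is easier than breaking Be's filled 2s².
Approximate values (kJ/mol): Li 520, Be 900, B 801, F 1681.
So from highest to lowest: F > Be > B > Li.

F > Be > B > Li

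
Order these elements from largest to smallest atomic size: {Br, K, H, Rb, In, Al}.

Rb, K, In, Al, Br, H

H is in period 1, group 1; Al is in period 3, group 13; K is in period 4, group 1; Br is in period 4, group 17; Rb is in period 5, group 1; In is in period 5, group 13.
Radius decreases left→right (rising Z_eff, same n) and increases top→bottom (higher n).
These span different periods and groups, so the two trends combine.
Br > H: the two effects oppose for this pair; the down-group effect wins (114 vs 32 pm).
Al > Br: the two effects oppose for this pair; the across-period effect wins (126 vs 114 pm).
In > Al: In sits below Al in group 13, so the down-group effect alone puts In larger.
K > In: the two effects oppose for this pair; the across-period effect wins (196 vs 142 pm).
Rb > K: Rb sits below K in group 1, so the down-group effect alone puts Rb larger.
Approximate values (pm): H 32, Al 126, K 196, Br 114, Rb 210, In 142.
So from largest to smallest: Rb > K > In > Al > Br > H.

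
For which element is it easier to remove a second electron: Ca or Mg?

After 1 electron has been removed, what remains? Ca⁺ still has 1 valence electron; Mg⁺ still has 1 valence electron.
All are still removing valence electrons, so compare the +1 ions as you would atoms: IE_2 generally rises across a period (higher Z_eff) and falls down a group (larger shell), subject to the usual subshell exceptions.
Valence configurations: Ca⁺ [Ar]4s¹, Mg⁺ [Ne]3s¹.
Approximate IE_2 values (kJ/mol): Ca 1145, Mg 1451.
Overall IE_2 order: Ca < Mg.

Ca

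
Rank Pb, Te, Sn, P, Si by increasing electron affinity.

Si is in period 3, group 14; P is in period 3, group 15; Sn is in period 5, group 14; Te is in period 5, group 16; Pb is in period 6, group 14.
Electron affinity generally becomes more exothermic across a period toward the halogens and less exothermic down a group.
Neither a single period nor a single group — weigh both effects.
P > Pb: relative to Pb, both the across-period and down-group shifts push P's electron affinity up.
Sn > P: this pair runs against the simple trend — see the exception note.
Si > Sn: they share group 14; the group trend gives Si the larger value.
Te > Si: the two effects oppose for this pair; the across-period effect wins (190 vs 134 kJ/mol).
Note the exception: Sn has a higher electron affinity than P, contrary to the simple trend — adding an electron to P's half-filled np³ subshell costs electron-pairing energy.
Note the exception: Si has a higher electron affinity than P, contrary to the simple trend — adding an electron to P's half-filled 3p³ is unfavourable, so Si (3p²) has the more exothermic EA.
Tabulated electron affinity (kJ/mol): Si 134, P 72, Sn 107, Te 190, Pb 35.
So from lowest to highest: Pb < P < Sn < Si < Te.

Pb, P, Sn, Si, Te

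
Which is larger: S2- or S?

S2-

Forming S2- adds 2 electrons to S. More electron–electron repulsion in the same shell, with unchanged nuclear charge, lets the cloud expand.
An anion is larger than its parent atom: S2- > S.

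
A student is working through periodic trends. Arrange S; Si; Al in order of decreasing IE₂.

S, Al, Si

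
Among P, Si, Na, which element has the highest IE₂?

Consider each +1 ion: P⁺ still has 4 valence electrons; Si⁺ still has 3 valence electrons; Na⁺ is the bare [Ne] core.
Breaking into a closed-shell core is much more expensive than removing a leftover valence electron — Na has the largest IE_2 here.
Valence configurations: P⁺ [Ne]3s²3p², Si⁺ [Ne]3s²3p¹.
Approximate IE_2 values (kJ/mol): P 1907, Si 1577, Na 4562.
Overall IE_2 order: Si < P < Na.

Na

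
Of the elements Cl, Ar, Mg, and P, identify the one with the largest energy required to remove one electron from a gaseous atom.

Ar

Mg is in period 3, group 2; P is in period 3, group 15; Cl is in period 3, group 17; Ar is in period 3, group 18.
IE₁ increases left→right with effective nuclear charge and decreases top→bottom as the valence shell moves farther out.
All lie in period 3, so first ionization energy increases left to right.
The largest energy required to remove one electron from a gaseous atom among these belongs to Ar.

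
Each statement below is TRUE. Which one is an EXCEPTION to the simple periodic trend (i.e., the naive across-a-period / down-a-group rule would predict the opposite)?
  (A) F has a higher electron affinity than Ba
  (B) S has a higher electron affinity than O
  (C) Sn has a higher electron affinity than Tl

The general trend: electron affinity increases across a period and decreases down a group.
(A) F (period 2, group 17) vs Ba (period 6, group 2): the stated order agrees with the simple trend.
(B) S (period 3, group 16) vs O (period 2, group 16): the stated order contradicts the simple trend.
(C) Sn (period 5, group 14) vs Tl (period 6, group 13): the stated order agrees with the simple trend.
The exception is (B): the compact 2p subshell of O repels the added electron more than S's larger 3p does.

(B)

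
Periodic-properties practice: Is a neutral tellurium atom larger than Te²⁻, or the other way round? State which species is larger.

Te²⁻

Forming Te²⁻ adds 2 electrons to Te. More electron–electron repulsion in the same shell, with unchanged nuclear charge, lets the cloud expand.
An anion is larger than its parent atom: Te²⁻ > Te.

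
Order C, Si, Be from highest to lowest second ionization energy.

Consider each +1 ion: C⁺ still has 3 valence electrons; Si⁺ still has 3 valence electrons; Be⁺ still has 1 valence electron.
All are still removing valence electrons, so compare the +1 ions as you would atoms: IE_2 generally rises across a period (higher Z_eff) and falls down a group (larger shell), subject to the usual subshell exceptions.
Valence configurations: C⁺ [He]2s²2p¹, Si⁺ [Ne]3s²3p¹, Be⁺ [He]2s¹.
The numbers (kJ/mol): C 2353, Si 1577, Be 1757.
Overall IE_2 order: Si < Be < C.

C, Be, Si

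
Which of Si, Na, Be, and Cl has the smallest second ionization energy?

Si

The second ionization energy removes an electron from the +1 ion. For each element: Si⁺ still has 3 valence electrons; Na⁺ is the bare [Ne] core; Be⁺ still has 1 valence electron; Cl⁺ still has 6 valence electrons.
Breaking into a closed-shell core is much more expensive than removing a leftover valence electron — Na has the largest IE_2 here.
Valence configurations: Si⁺ [Ne]3s²3p¹, Be⁺ [He]2s¹, Cl⁺ [Ne]3s²3p⁴.
The numbers (kJ/mol): Si 1577, Na 4562, Be 1757, Cl 2298.
So the second ionization energies run Si < Be < Cl < Na.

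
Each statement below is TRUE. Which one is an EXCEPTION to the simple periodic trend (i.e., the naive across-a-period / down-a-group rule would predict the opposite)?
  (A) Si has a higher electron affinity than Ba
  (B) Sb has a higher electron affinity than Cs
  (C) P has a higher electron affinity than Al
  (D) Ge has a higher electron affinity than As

The general trend: electron affinity increases across a period and decreases down a group.
(A) Si (period 3, group 14) vs Ba (period 6, group 2): the stated order agrees with the simple trend.
(B) Sb (period 5, group 15) vs Cs (period 6, group 1): the stated order agrees with the simple trend.
(C) P (period 3, group 15) vs Al (period 3, group 13): the stated order agrees with the simple trend.
(D) Ge (period 4, group 14) vs As (period 4, group 15): the stated order contradicts the simple trend.
The exception is (D): adding an electron to As's half-filled 4p³ is unfavourable, so Ge (4p²) has the more exothermic EA.

(D)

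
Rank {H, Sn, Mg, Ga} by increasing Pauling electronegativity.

H is in period 1, group 1; Mg is in period 3, group 2; Ga is in period 4, group 13; Sn is in period 5, group 14.
Atoms toward the upper right of the periodic table pull bonding electrons most strongly.
These span different periods and groups, so the two trends combine.
Ga > Mg: the two effects oppose for this pair; the across-period effect wins (1.81 vs 1.31).
Sn > Ga: period and group pull opposite ways; the across-period shift dominates (1.96 vs 1.81).
H > Sn: period and group pull opposite ways; the down-group shift dominates (2.20 vs 1.96).
Approximate values (Pauling): H 2.20, Mg 1.31, Ga 1.81, Sn 1.96.
So from lowest to highest: Mg < Ga < Sn < H.

Mg < Ga < Sn < H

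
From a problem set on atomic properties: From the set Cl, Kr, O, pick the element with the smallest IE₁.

Cl

IE₁ increases left→right with effective nuclear charge and decreases top→bottom as the valence shell moves farther out.
A diagonal step moves right (one effect) and down (the opposite effect) at once.
O > Cl: the two effects oppose for this pair; the down-group effect wins (1314 vs 1251 kJ/mol).
Kr > O: period and group pull opposite ways; the across-period shift dominates (1351 vs 1314 kJ/mol).
For reference (kJ/mol): O 1314, Cl 1251, Kr 1351.
The smallest IE₁ among these belongs to Cl.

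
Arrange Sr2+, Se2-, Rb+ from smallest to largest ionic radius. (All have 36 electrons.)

Sr2+ < Rb+ < Se2-

All of these have 36 electrons, so size is governed by nuclear charge alone: the more protons, the stronger the pull on the same electron cloud, and the smaller the ion.
Nuclear charges: Sr2+ (Z=38), Rb+ (Z=37), Se2- (Z=34).
Smallest to largest: Sr2+ < Rb+ < Se2-.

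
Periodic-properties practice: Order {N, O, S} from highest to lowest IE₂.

The second ionization energy removes an electron from the +1 ion. For each element: N⁺ still has 4 valence electrons; O⁺ still has 5 valence electrons; S⁺ still has 5 valence electrons.
All are still removing valence electrons, so compare the +1 ions as you would atoms: IE_2 generally rises across a period (higher Z_eff) and falls down a group (larger shell), subject to the usual subshell exceptions.
Valence configurations: N⁺ [He]2s²2p², O⁺ [He]2s²2p³, S⁺ [Ne]3s²3p³.
The numbers (kJ/mol): N 2856, O 3388, S 2252.
Hence IE_2: S < N < O.

O, N, S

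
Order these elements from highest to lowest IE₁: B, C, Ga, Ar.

Ar > C > B > Ga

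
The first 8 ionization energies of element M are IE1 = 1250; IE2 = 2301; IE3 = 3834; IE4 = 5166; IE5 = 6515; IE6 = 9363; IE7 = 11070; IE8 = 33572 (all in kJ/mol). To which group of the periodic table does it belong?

Group 17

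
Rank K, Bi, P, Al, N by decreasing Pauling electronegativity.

N is in period 2, group 15; Al is in period 3, group 13; P is in period 3, group 15; K is in period 4, group 1; Bi is in period 6, group 15.
EN rises left→right (higher Z_eff, smaller atoms) and falls top→bottom (larger, more shielded atoms).
These span different periods and groups, so the two trends combine.
Al > K: both effects reinforce here, so Al is clearly the higher of the two.
Bi > Al: the two effects oppose for this pair; the across-period effect wins (2.02 vs 1.61).
P > Bi: P sits above Bi in group 15, so the down-group effect alone puts P higher.
N > P: they share group 15; the group trend gives N the larger value.
Tabulated electronegativity (Pauling): N 3.04, Al 1.61, P 2.19, K 0.82, Bi 2.02.
So from highest to lowest: N > P > Bi > Al > K.

N > P > Bi > Al > K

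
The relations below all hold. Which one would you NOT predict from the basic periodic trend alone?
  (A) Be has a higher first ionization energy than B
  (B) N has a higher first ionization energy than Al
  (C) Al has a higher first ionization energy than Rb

The general trend: first ionization energy increases across a period and decreases down a group.
(A) Be (period 2, group 2) vs B (period 2, group 13): the stated order contradicts the simple trend.
(B) N (period 2, group 15) vs Al (period 3, group 13): the stated order agrees with the simple trend.
(C) Al (period 3, group 13) vs Rb (period 5, group 1): the stated order agrees with the simple trend.
The exception is (A): removing B's lone 2p electron is easier than breaking Be's filled 2s².

(A)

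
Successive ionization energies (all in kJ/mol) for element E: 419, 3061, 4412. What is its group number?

Group 1

Look for the largest jump between consecutive ionization energies: IE2/IE1 ≈ 7.3, far larger than any earlier ratio.
That jump marks the point where a core electron is being removed. So the atom has 1 valence electron.
A main-group element with 1 valence electron is in group 1.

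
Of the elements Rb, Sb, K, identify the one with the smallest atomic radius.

Sb

K is in period 4, group 1; Rb is in period 5, group 1; Sb is in period 5, group 15.
Atomic radius shrinks across a period as nuclear charge pulls the same shell inward, and grows down a group as new shells are added.
These span different periods and groups, so the two trends combine.
K > Sb: period and group pull opposite ways; the across-period shift dominates (196 vs 140 pm).
Rb > K: they share group 1; the group trend gives Rb the larger value.
For reference (pm): K 196, Rb 210, Sb 140.
The smallest atomic radius among these belongs to Sb.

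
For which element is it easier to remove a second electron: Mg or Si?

The second ionization energy removes an electron from the +1 ion. For each element: Mg⁺ still has 1 valence electron; Si⁺ still has 3 valence electrons.
All are still removing valence electrons, so compare the +1 ions as you would atoms: IE_2 generally rises across a period (higher Z_eff) and falls down a group (larger shell), subject to the usual subshell exceptions.
Valence configurations: Mg⁺ [Ne]3s¹, Si⁺ [Ne]3s²3p¹.
The numbers (kJ/mol): Mg 1451, Si 1577.
So the second ionization energies run Mg < Si.

Mg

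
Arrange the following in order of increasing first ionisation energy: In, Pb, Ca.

Ca is in period 4, group 2; In is in period 5, group 13; Pb is in period 6, group 14.
First ionization energy rises across a period (greater Z_eff holds electrons more tightly) and falls down a group (valence electrons are farther from the nucleus).
These sit on a diagonal, where the across-period and down-group effects partly cancel.
Ca > In: period and group pull opposite ways; the down-group shift dominates (590 vs 558 kJ/mol).
Pb > Ca: the two effects oppose for this pair; the across-period effect wins (716 vs 590 kJ/mol).
For reference (kJ/mol): Ca 590, In 558, Pb 716.
So from lowest to highest: In < Ca < Pb.

In, Ca, Pb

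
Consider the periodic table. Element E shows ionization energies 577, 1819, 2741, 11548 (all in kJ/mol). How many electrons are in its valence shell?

Look for the largest jump between consecutive ionization energies: IE4/IE3 ≈ 4.2, far larger than any earlier ratio.
That jump marks the point where a core electron is being removed. So the atom has 3 valence electrons.

3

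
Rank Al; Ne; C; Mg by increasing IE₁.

C is in period 2, group 14; Ne is in period 2, group 18; Mg is in period 3, group 2; Al is in period 3, group 13.
Removing the outermost electron gets harder across a period and easier down a group.
Neither a single period nor a single group — weigh both effects.
Mg > Al: this pair runs against the simple trend — see the exception note.
C > Mg: both effects reinforce here, so C is clearly the higher of the two.
Ne > C: Ne lies to the right of C in period 2, so the across-period effect alone puts Ne higher.
Note the exception: Mg has a higher first ionization energy than Al, contrary to the simple trend — Al's single 3p electron is easier to remove than one from Mg's filled 3s².
For reference (kJ/mol): C 1086, Ne 2081, Mg 738, Al 578.
So from lowest to highest: Al < Mg < C < Ne.

Al < Mg < C < Ne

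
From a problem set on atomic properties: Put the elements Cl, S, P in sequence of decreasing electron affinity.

P is in period 3, group 15; S is in period 3, group 16; Cl is in period 3, group 17.
Electron affinity generally becomes more exothermic across a period toward the halogens and less exothermic down a group.
All lie in period 3, so electron affinity increases left to right.
So from highest to lowest: Cl > S > P.

Cl, S, P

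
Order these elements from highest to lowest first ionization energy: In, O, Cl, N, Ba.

N is in period 2, group 15; O is in period 2, group 16; Cl is in period 3, group 17; In is in period 5, group 13; Ba is in period 6, group 2.
IE₁ increases left→right with effective nuclear charge and decreases top→bottom as the valence shell moves farther out.
Neither a single period nor a single group — weigh both effects.
In > Ba: both effects reinforce here, so In is clearly the higher of the two.
Cl > In: both effects reinforce here, so Cl is clearly the higher of the two.
O > Cl: period and group pull opposite ways; the down-group shift dominates (1314 vs 1251 kJ/mol).
N > O: this pair runs against the simple trend — see the exception note.
Note the exception: N has a higher first ionization energy than O, contrary to the simple trend — pairing an electron in O's 2p⁴ costs repulsion energy, so O ionizes more easily than half-filled N (2p³).
Tabulated first ionization energy (kJ/mol): N 1402, O 1314, Cl 1251, In 558, Ba 503.
So from highest to lowest: N > O > Cl > In > Ba.

N, O, Cl, In, Ba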